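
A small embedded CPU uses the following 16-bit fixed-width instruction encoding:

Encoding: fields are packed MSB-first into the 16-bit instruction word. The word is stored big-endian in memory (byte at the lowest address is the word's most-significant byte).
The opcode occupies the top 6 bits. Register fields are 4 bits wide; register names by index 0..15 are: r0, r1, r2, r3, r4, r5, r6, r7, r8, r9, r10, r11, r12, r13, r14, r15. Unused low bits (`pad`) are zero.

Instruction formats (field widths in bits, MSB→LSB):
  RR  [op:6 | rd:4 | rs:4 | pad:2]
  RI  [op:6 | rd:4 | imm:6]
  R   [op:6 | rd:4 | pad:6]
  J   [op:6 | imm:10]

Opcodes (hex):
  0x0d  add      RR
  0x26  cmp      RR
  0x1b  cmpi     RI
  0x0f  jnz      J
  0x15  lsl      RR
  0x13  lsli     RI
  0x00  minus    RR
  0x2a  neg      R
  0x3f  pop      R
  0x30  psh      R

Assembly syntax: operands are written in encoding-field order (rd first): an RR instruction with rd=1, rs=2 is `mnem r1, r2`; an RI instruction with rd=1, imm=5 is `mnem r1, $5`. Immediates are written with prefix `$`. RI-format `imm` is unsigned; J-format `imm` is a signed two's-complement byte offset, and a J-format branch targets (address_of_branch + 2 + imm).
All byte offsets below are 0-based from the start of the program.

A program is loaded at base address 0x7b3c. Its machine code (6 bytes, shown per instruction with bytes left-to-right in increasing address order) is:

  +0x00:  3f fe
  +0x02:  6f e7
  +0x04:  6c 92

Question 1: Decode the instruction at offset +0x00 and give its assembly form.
jnz $-2

off 0x00: read 3f fe as big → 0x3ffe
  opcode bits[15:10]=0xf: jnz/J
  [9:0] imm=1022 (s10→-2) = $-2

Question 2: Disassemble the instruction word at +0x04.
cmpi r2, $18

@+04  big-endian(6c 92) = 0x6c92
  top 6b → 0x1b → cmpi [RI]
  [9:6] rd=2 = r2
  [5:0] imm=18 = $18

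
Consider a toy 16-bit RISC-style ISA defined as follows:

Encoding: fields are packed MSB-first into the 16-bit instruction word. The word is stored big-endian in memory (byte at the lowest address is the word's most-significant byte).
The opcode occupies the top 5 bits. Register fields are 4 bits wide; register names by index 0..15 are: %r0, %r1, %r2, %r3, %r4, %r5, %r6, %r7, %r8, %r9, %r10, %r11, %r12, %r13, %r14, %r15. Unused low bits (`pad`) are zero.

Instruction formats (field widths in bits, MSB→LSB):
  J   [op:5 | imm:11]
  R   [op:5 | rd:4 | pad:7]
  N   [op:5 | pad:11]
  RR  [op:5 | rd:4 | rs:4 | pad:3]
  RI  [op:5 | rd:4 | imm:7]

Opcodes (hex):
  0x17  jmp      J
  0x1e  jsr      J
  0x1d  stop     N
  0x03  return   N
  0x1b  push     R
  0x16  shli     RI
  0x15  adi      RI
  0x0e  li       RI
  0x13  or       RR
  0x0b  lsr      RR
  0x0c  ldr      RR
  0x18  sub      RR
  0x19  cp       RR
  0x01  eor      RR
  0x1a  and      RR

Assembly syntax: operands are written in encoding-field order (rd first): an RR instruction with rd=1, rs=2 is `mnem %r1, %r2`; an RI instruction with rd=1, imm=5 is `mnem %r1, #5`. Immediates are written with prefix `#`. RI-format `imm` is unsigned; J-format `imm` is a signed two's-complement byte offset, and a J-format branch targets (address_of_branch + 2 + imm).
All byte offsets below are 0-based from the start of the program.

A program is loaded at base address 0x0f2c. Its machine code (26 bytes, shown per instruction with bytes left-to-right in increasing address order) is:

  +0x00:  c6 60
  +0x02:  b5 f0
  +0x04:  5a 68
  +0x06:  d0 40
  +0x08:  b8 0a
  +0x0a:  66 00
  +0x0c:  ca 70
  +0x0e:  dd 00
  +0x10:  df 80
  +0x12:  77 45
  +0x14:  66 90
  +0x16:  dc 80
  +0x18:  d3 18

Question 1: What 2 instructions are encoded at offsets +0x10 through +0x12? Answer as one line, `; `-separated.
push %r15; li %r14, #69

off 0x10: read df 80 as big → 0xdf80
  opcode bits[15:11]=0x1b: push/R
  rd: (w>>7)&0xf=0xf → %r15
off 0x12: read 77 45 as big → 0x7745
  opcode bits[15:11]=0xe: li/RI
  rd: (w>>7)&0xf=0xe → %r14
  imm: (w>>0)&0x7f=0x45 → #69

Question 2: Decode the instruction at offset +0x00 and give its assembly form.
@+00  big-endian(c6 60) = 0xc660
  op=0xc660>>11=0x18 ⇒ sub (RR)
  rd: (w>>7)&0xf=0xc → %r12
  rs: (w>>3)&0xf=0xc → %r12

sub %r12, %r12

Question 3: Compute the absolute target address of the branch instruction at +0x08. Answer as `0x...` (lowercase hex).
0x0f40

@+08  big-endian(b8 0a) = 0xb80a
  opcode bits[15:11]=0x17: jmp/J
  imm: (w>>0)&0x7ff=0xa → #10
  target = base 0x0f2c + off 0x08 + 2 + imm 10 = 0x0f40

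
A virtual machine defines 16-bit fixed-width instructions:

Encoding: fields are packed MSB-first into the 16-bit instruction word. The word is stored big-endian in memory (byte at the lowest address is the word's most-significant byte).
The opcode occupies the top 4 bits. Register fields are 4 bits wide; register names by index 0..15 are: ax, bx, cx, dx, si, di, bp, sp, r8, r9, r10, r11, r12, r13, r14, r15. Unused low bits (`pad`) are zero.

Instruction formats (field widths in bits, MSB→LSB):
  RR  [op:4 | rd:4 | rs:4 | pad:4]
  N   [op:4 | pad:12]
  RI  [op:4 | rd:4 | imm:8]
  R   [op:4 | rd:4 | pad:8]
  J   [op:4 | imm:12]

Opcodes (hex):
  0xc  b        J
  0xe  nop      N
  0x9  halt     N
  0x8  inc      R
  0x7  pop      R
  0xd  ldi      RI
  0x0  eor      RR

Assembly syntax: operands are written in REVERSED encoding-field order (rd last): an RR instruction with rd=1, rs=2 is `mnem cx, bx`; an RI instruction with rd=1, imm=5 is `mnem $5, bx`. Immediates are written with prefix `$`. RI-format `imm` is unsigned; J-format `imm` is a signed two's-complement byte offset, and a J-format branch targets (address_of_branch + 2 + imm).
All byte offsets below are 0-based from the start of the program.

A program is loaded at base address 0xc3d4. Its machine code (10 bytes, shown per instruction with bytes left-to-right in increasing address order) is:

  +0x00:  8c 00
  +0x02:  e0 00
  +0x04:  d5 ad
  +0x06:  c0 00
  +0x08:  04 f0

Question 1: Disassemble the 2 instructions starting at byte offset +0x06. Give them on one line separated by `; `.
b $0; eor r15, si

[06] c0 00 → 0xc000
  opcode bits[15:12]=0xc: b/J
  imm: (w>>0)&0xfff=0x0 → $0
[08] 04 f0 → 0x04f0
  opcode bits[15:12]=0x0: eor/RR
  rd: (w>>8)&0xf=0x4 → si
  rs: (w>>4)&0xf=0xf → r15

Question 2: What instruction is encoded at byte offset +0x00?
+0x00: 8c 00 ⇒ word 0x8c00 (big)
  op=0x8c00>>12=0x8 ⇒ inc (R)
  [11:8] rd=12 = r12

inc r12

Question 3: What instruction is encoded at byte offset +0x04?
ldi $173, di

+0x04: d5 ad ⇒ word 0xd5ad (big)
  top 4b → 0xd → ldi [RI]
  rd: (w>>8)&0xf=0x5 → di
  imm: (w>>0)&0xff=0xad → $173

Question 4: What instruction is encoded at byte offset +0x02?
nop

[02] e0 00 → 0xe000
  op=0xe000>>12=0xe ⇒ nop (N)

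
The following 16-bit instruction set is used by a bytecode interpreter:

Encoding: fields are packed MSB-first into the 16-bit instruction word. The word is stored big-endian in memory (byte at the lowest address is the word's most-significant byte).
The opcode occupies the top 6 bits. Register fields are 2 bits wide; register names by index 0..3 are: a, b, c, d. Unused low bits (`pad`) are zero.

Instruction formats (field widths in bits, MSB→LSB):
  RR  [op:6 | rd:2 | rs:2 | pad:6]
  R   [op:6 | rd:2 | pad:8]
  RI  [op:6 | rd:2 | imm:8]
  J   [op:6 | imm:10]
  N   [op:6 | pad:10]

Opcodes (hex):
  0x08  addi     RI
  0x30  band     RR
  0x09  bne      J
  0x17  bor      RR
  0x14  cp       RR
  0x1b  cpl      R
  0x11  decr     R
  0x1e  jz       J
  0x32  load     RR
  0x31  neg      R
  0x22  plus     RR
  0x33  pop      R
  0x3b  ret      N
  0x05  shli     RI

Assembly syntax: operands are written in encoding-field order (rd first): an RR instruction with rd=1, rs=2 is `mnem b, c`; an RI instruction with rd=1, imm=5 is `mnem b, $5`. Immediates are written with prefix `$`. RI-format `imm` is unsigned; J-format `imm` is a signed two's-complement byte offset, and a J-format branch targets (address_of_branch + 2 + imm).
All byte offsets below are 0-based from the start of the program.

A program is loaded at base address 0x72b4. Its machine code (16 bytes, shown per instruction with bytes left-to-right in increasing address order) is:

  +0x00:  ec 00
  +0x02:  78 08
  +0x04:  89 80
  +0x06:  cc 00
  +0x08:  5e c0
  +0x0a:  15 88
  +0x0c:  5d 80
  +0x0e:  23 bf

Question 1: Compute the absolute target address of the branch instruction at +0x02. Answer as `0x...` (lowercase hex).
0x72c0

@+02  big-endian(78 08) = 0x7808
  op=0x7808>>10=0x1e ⇒ jz (J)
  imm: (w>>0)&0x3ff=0x8 → $8
  target = base 0x72b4 + off 0x02 + 2 + imm 8 = 0x72c0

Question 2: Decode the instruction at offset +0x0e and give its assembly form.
[0e] 23 bf → 0x23bf
  top 6b → 0x8 → addi [RI]
  rd: (w>>8)&0x3=0x3 → d
  imm: (w>>0)&0xff=0xbf → $191

addi d, $191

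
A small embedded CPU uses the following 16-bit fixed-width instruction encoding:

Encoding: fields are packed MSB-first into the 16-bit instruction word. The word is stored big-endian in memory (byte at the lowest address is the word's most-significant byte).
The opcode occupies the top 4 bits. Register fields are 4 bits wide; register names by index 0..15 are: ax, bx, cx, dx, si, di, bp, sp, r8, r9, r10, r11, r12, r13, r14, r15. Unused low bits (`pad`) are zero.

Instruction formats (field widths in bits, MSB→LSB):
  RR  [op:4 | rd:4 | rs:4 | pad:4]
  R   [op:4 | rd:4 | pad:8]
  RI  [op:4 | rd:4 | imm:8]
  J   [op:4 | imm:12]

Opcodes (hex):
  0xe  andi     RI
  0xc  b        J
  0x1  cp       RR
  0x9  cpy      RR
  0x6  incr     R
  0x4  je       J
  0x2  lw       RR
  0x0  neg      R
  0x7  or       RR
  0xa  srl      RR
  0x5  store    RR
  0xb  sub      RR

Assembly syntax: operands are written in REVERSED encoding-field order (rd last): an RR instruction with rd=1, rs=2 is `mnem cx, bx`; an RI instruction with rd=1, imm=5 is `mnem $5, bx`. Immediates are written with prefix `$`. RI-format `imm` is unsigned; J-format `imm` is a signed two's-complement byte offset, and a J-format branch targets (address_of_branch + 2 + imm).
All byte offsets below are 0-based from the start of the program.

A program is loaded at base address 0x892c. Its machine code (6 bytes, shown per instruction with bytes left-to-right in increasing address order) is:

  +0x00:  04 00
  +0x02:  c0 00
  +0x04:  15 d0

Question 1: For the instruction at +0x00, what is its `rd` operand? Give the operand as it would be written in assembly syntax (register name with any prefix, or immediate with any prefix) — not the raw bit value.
si

[00] 04 00 → 0x0400
  op=0x0400>>12=0x0 ⇒ neg (R)
  rd@[11:8]=0x4 ⇒ si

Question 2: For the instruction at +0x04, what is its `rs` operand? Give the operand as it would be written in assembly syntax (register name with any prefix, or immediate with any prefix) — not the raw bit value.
@+04  big-endian(15 d0) = 0x15d0
  op=0x15d0>>12=0x1 ⇒ cp (RR)
  rd: (w>>8)&0xf=0x5 → di
  rs: (w>>4)&0xf=0xd → r13

r13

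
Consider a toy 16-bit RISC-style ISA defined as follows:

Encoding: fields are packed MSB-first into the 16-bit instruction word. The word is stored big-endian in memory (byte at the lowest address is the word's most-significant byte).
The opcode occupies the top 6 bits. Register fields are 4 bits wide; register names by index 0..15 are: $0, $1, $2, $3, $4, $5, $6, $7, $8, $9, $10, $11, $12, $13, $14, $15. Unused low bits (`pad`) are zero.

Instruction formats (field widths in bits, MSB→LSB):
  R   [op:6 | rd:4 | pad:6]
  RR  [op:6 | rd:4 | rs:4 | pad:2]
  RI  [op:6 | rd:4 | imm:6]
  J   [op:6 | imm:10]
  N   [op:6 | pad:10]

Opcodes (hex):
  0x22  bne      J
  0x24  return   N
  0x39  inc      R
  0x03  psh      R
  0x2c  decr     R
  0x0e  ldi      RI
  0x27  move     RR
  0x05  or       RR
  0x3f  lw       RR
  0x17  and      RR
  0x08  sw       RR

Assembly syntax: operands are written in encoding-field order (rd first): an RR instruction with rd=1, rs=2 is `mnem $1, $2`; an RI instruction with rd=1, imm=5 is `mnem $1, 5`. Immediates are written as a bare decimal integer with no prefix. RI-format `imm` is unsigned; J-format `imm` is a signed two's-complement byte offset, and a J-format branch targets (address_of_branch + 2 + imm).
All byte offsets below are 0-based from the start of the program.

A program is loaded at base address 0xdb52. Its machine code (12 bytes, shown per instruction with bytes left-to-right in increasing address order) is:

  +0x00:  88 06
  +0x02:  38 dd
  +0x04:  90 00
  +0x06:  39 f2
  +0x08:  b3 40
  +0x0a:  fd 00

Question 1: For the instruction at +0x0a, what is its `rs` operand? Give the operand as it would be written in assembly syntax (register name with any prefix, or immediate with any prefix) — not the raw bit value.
$0

+0x0a: fd 00 ⇒ word 0xfd00 (big)
  top 6b → 0x3f → lw [RR]
  rd: (w>>6)&0xf=0x4 → $4
  rs: (w>>2)&0xf=0x0 → $0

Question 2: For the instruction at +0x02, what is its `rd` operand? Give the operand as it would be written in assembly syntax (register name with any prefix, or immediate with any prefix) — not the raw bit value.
[02] 38 dd → 0x38dd
  opcode bits[15:10]=0xe: ldi/RI
  [9:6] rd=3 = $3
  [5:0] imm=29 = 29

$3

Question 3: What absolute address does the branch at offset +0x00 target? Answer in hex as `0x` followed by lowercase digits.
[00] 88 06 → 0x8806
  op=0x8806>>10=0x22 ⇒ bne (J)
  [9:0] imm=6 = 6
  target = base 0xdb52 + off 0x00 + 2 + imm 6 = 0xdb5a

0xdb5a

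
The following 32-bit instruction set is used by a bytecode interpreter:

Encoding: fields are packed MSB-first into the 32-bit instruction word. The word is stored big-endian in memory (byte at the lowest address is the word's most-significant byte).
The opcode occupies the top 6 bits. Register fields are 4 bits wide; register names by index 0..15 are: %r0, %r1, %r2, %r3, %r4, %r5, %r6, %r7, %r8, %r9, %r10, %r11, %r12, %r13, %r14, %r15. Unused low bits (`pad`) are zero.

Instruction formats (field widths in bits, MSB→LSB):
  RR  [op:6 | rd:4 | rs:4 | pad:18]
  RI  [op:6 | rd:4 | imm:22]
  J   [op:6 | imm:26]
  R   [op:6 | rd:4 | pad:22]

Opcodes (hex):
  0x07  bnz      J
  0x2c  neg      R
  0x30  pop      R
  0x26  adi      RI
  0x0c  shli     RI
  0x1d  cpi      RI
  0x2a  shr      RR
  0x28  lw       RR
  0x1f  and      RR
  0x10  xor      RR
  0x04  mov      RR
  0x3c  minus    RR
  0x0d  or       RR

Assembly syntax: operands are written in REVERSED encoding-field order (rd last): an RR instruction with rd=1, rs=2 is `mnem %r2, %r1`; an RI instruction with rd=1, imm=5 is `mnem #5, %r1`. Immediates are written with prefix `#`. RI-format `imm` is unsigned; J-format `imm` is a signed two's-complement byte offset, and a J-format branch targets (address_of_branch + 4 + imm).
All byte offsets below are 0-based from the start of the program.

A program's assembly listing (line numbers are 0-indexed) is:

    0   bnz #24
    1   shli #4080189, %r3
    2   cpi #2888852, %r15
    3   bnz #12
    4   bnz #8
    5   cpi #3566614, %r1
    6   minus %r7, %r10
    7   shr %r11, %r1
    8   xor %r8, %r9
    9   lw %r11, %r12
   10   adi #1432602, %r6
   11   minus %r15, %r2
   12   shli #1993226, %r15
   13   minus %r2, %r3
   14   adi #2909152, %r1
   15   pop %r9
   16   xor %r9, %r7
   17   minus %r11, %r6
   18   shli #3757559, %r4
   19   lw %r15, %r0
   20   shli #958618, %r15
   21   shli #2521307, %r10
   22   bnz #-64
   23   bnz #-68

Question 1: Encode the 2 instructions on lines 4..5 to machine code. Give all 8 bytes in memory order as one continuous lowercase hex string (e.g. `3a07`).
4. bnz fields op=0x7:6|imm=8:26 → word 1c000008h → 1c 00 00 08
5. cpi fields op=0x1d:6|rd=1:4|imm=3566614:22 → word 74766c16h → 74 76 6c 16

1c00000874766c16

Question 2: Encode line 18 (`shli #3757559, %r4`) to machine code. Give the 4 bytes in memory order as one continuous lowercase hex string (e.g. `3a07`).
313955f7

L18: shli op=0xc:6|rd=4:4|imm=3757559:22 ⇒ 0x313955f7 ⇒ big 31 39 55 f7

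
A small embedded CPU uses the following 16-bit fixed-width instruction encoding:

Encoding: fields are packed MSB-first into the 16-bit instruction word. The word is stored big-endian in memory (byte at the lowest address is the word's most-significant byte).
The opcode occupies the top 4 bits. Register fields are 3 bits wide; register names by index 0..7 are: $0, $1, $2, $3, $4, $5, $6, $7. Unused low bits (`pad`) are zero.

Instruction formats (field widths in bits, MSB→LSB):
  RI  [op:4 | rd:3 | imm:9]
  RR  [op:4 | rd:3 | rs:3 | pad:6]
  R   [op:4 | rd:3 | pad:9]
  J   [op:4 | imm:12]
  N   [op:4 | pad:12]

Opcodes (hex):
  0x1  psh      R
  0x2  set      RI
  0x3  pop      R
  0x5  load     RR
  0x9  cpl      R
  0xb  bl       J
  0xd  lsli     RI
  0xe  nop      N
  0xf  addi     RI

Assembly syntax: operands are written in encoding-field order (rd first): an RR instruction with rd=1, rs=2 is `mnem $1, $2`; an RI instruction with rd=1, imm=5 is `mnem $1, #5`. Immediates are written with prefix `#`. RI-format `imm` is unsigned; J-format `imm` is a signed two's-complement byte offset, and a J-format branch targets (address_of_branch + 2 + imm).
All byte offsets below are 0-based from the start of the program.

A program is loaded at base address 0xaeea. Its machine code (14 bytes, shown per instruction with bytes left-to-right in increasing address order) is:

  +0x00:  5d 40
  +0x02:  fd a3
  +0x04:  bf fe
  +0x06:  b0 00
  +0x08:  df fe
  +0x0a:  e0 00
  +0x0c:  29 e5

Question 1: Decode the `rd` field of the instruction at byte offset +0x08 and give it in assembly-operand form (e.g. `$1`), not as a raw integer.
$7

@+08  big-endian(df fe) = 0xdffe
  opcode bits[15:12]=0xd: lsli/RI
  rd: (w>>9)&0x7=0x7 → $7
  imm: (w>>0)&0x1ff=0x1fe → #510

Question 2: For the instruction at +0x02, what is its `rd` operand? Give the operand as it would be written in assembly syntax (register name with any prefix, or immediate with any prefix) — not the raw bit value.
[02] fd a3 → 0xfda3
  top 4b → 0xf → addi [RI]
  [11:9] rd=6 = $6
  [8:0] imm=419 = #419

$6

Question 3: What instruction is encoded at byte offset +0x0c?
@+0c  big-endian(29 e5) = 0x29e5
  op=0x29e5>>12=0x2 ⇒ set (RI)
  rd: (w>>9)&0x7=0x4 → $4
  imm: (w>>0)&0x1ff=0x1e5 → #485

set $4, #485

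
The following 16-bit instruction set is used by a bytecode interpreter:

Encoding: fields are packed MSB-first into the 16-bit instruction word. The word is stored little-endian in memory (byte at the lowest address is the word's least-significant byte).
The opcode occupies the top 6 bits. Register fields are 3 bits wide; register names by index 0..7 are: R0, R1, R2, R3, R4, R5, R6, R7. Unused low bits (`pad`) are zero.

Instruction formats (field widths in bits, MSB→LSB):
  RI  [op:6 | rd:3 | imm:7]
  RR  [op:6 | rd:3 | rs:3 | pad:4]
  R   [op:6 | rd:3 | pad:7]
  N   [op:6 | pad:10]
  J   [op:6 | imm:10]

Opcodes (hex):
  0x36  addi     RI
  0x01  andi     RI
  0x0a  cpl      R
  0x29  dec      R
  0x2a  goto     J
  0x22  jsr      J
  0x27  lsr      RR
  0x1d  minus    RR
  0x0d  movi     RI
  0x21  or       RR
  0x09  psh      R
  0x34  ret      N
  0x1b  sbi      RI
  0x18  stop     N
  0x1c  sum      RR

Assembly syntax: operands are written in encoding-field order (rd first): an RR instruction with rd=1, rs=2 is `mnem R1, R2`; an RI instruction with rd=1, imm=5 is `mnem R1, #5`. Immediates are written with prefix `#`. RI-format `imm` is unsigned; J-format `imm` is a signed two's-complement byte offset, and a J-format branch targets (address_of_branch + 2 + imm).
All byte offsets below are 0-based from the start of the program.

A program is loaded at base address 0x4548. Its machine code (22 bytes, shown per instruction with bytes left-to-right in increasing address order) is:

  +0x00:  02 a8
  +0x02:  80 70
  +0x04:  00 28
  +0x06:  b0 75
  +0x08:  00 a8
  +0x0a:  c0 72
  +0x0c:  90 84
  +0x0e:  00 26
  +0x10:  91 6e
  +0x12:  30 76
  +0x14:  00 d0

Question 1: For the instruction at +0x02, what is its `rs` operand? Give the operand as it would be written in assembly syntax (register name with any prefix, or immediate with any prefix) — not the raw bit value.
[02] 80 70 → 0x7080
  opcode bits[15:10]=0x1c: sum/RR
  [9:7] rd=1 = R1
  [6:4] rs=0 = R0

R0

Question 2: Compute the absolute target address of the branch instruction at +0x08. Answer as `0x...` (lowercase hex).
off 0x08: read 00 a8 as little → 0xa800
  opcode bits[15:10]=0x2a: goto/J
  imm@[9:0]=0x0 ⇒ #0
  target = base 0x4548 + off 0x08 + 2 + imm 0 = 0x4552

0x4552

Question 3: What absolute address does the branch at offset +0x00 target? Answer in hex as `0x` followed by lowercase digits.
[00] 02 a8 → 0xa802
  top 6b → 0x2a → goto [J]
  imm@[9:0]=0x2 ⇒ #2
  target = base 0x4548 + off 0x00 + 2 + imm 2 = 0x454c

0x454c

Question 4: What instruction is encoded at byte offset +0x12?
minus R4, R3

off 0x12: read 30 76 as little → 0x7630
  opcode bits[15:10]=0x1d: minus/RR
  [9:7] rd=4 = R4
  [6:4] rs=3 = R3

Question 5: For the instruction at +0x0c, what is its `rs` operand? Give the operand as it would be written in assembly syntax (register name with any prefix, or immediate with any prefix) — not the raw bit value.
R1

off 0x0c: read 90 84 as little → 0x8490
  top 6b → 0x21 → or [RR]
  rd: (w>>7)&0x7=0x1 → R1
  rs: (w>>4)&0x7=0x1 → R1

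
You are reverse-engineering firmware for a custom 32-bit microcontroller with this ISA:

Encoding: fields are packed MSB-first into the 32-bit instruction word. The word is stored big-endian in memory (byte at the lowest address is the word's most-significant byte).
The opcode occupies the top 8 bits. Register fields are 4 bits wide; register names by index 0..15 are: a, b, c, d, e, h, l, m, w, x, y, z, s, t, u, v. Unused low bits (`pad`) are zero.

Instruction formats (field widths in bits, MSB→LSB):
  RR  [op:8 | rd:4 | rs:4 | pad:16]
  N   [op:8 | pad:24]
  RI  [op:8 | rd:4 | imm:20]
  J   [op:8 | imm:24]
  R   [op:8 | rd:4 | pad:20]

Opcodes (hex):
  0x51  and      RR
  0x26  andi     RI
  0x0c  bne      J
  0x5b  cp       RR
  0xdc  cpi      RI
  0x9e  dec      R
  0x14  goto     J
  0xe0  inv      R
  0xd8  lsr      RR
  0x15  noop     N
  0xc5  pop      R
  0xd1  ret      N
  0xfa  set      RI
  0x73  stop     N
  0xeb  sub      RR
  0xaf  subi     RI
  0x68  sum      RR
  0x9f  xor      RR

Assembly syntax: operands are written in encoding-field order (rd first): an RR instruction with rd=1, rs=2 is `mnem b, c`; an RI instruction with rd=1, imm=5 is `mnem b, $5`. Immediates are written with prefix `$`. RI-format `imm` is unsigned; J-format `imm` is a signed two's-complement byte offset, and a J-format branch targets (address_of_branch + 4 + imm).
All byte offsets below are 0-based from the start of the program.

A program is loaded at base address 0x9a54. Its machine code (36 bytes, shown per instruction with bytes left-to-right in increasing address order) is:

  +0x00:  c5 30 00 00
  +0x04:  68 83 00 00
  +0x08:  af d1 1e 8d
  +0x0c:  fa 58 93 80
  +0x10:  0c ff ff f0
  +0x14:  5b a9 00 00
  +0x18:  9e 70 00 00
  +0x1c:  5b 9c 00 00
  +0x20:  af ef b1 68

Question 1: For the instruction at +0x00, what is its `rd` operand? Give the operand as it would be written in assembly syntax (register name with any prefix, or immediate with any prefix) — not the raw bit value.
d

+0x00: c5 30 00 00 ⇒ word 0xc5300000 (big)
  opcode bits[31:24]=0xc5: pop/R
  rd: (w>>20)&0xf=0x3 → d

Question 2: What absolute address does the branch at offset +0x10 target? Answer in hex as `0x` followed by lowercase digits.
0x9a58

[10] 0c ff ff f0 → 0x0cfffff0
  op=0x0cfffff0>>24=0xc ⇒ bne (J)
  imm: (w>>0)&0xffffff=0xfffff0 (s24→-16) → $-16
  target = base 0x9a54 + off 0x10 + 4 + imm -16 = 0x9a58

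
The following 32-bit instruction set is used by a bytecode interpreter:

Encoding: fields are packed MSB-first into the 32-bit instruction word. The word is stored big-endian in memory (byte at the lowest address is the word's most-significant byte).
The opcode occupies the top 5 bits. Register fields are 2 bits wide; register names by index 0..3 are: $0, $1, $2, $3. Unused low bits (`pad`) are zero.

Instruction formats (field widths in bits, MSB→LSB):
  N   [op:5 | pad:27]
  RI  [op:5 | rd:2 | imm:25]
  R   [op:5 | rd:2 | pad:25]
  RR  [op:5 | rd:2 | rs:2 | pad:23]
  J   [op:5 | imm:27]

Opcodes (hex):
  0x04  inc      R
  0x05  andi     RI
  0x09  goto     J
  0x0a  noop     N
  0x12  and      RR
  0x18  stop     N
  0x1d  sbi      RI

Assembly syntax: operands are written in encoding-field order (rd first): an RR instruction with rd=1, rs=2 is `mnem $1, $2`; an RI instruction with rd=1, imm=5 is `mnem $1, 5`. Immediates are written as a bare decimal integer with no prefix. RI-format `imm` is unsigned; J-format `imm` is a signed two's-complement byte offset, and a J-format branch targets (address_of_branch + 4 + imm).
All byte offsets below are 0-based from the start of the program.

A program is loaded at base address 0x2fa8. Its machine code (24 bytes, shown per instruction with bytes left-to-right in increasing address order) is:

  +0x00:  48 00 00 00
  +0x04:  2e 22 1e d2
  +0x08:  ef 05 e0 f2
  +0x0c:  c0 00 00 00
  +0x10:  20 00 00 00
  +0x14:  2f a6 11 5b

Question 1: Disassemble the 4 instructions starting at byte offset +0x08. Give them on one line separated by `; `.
sbi $3, 17162482; stop; inc $0; andi $3, 27660635

off 0x08: read ef 05 e0 f2 as big → 0xef05e0f2
  op=0xef05e0f2>>27=0x1d ⇒ sbi (RI)
  rd@[26:25]=0x3 ⇒ $3
  imm@[24:0]=0x105e0f2 ⇒ 17162482
off 0x0c: read c0 00 00 00 as big → 0xc0000000
  op=0xc0000000>>27=0x18 ⇒ stop (N)
off 0x10: read 20 00 00 00 as big → 0x20000000
  op=0x20000000>>27=0x4 ⇒ inc (R)
  rd@[26:25]=0x0 ⇒ $0
off 0x14: read 2f a6 11 5b as big → 0x2fa6115b
  op=0x2fa6115b>>27=0x5 ⇒ andi (RI)
  rd@[26:25]=0x3 ⇒ $3
  imm@[24:0]=0x1a6115b ⇒ 27660635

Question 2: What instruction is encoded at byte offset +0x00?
off 0x00: read 48 00 00 00 as big → 0x48000000
  top 5b → 0x9 → goto [J]
  imm@[26:0]=0x0 ⇒ 0

goto 0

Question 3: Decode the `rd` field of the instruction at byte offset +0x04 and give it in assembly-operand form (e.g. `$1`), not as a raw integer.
off 0x04: read 2e 22 1e d2 as big → 0x2e221ed2
  opcode bits[31:27]=0x5: andi/RI
  [26:25] rd=3 = $3
  [24:0] imm=2236114 = 2236114

$3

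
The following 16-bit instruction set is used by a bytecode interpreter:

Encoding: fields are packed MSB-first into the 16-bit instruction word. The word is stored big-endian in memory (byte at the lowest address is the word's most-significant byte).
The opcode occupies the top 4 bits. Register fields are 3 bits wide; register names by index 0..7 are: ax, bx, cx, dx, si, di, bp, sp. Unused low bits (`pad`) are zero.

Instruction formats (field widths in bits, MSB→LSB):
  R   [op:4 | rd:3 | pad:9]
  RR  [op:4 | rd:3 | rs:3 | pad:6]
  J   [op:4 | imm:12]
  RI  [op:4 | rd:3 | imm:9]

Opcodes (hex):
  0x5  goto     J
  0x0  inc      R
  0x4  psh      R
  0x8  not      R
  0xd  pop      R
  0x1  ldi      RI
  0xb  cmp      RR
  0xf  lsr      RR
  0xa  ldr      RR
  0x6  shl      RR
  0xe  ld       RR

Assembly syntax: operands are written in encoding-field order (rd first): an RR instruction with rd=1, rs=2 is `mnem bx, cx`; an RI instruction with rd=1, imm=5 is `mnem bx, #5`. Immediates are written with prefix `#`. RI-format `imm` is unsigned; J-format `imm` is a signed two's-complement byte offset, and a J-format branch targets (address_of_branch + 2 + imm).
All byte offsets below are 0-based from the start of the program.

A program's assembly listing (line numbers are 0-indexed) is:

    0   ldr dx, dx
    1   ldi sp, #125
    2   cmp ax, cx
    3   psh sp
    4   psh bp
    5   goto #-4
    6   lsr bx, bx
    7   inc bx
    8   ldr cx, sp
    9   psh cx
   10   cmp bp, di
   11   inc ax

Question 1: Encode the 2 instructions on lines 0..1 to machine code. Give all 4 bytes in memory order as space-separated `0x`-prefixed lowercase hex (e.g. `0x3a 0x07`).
0xa6 0xc0 0x1e 0x7d

line 0 (ldr): pack op=0xa:4|rd=3:3|rs=3:3|pad=0:6 = 0xa6c0; big→ a6 c0
line 1 (ldi): pack op=0x1:4|rd=7:3|imm=125:9 = 0x1e7d; big→ 1e 7d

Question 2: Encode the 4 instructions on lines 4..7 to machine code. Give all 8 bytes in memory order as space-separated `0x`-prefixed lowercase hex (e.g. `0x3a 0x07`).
line 4 (psh): pack op=0x4:4|rd=6:3|pad=0:9 = 0x4c00; big→ 4c 00
line 5 (goto): pack op=0x5:4|imm=-4:12 = 0x5ffc; big→ 5f fc
line 6 (lsr): pack op=0xf:4|rd=1:3|rs=1:3|pad=0:6 = 0xf240; big→ f2 40
line 7 (inc): pack op=0x0:4|rd=1:3|pad=0:9 = 0x0200; big→ 02 00

0x4c 0x00 0x5f 0xfc 0xf2 0x40 0x02 0x00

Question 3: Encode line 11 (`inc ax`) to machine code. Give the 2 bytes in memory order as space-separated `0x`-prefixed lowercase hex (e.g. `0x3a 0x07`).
0x00 0x00

L11: inc op=0x0:4|rd=0:3|pad=0:9 ⇒ 0x0000 ⇒ big 00 00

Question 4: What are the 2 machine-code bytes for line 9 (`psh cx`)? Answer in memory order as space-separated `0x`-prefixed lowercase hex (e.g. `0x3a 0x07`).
0x44 0x00

line 9 (psh): pack op=0x4:4|rd=2:3|pad=0:9 = 0x4400; big→ 44 00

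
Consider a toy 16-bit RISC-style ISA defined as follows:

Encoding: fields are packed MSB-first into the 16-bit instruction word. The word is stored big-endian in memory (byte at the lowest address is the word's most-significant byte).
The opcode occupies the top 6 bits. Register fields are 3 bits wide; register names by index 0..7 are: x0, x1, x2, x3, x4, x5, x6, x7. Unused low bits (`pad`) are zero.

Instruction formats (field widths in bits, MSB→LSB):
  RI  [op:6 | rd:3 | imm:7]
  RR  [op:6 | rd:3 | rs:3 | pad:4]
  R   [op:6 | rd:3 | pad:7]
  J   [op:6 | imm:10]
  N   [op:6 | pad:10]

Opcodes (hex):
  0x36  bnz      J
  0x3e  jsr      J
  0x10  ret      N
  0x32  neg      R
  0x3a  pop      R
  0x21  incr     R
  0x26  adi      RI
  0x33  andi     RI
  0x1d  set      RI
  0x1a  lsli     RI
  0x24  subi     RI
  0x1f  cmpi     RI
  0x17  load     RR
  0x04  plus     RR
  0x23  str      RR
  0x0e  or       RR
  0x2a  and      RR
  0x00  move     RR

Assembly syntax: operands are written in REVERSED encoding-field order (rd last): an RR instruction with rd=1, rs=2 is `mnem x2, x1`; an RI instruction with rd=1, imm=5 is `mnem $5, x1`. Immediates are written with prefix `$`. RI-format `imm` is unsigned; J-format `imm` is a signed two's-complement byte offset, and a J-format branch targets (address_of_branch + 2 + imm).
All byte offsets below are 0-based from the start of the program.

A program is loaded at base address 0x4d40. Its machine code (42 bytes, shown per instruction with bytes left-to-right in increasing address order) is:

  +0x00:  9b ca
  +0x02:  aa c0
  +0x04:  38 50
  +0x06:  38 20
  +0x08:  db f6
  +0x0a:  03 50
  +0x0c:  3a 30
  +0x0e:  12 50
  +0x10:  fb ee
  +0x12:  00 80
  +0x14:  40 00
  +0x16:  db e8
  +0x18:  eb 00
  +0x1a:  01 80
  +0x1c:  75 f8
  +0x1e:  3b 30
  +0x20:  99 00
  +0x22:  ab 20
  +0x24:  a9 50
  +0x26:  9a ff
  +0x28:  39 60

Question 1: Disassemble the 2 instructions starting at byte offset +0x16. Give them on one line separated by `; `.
@+16  big-endian(db e8) = 0xdbe8
  op=0xdbe8>>10=0x36 ⇒ bnz (J)
  [9:0] imm=1000 (s10→-24) = $-24
@+18  big-endian(eb 00) = 0xeb00
  op=0xeb00>>10=0x3a ⇒ pop (R)
  [9:7] rd=6 = x6

bnz $-24; pop x6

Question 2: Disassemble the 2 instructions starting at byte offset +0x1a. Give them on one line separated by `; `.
[1a] 01 80 → 0x0180
  opcode bits[15:10]=0x0: move/RR
  rd: (w>>7)&0x7=0x3 → x3
  rs: (w>>4)&0x7=0x0 → x0
[1c] 75 f8 → 0x75f8
  opcode bits[15:10]=0x1d: set/RI
  rd: (w>>7)&0x7=0x3 → x3
  imm: (w>>0)&0x7f=0x78 → $120

move x0, x3; set $120, x3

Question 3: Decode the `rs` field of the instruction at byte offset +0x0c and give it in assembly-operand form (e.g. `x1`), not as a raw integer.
x3

+0x0c: 3a 30 ⇒ word 0x3a30 (big)
  opcode bits[15:10]=0xe: or/RR
  rd: (w>>7)&0x7=0x4 → x4
  rs: (w>>4)&0x7=0x3 → x3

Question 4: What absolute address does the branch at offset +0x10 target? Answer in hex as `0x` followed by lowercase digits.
off 0x10: read fb ee as big → 0xfbee
  opcode bits[15:10]=0x3e: jsr/J
  [9:0] imm=1006 (s10→-18) = $-18
  target = base 0x4d40 + off 0x10 + 2 + imm -18 = 0x4d40

0x4d40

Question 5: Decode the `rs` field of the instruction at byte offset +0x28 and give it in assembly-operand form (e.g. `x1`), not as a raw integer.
+0x28: 39 60 ⇒ word 0x3960 (big)
  opcode bits[15:10]=0xe: or/RR
  [9:7] rd=2 = x2
  [6:4] rs=6 = x6

x6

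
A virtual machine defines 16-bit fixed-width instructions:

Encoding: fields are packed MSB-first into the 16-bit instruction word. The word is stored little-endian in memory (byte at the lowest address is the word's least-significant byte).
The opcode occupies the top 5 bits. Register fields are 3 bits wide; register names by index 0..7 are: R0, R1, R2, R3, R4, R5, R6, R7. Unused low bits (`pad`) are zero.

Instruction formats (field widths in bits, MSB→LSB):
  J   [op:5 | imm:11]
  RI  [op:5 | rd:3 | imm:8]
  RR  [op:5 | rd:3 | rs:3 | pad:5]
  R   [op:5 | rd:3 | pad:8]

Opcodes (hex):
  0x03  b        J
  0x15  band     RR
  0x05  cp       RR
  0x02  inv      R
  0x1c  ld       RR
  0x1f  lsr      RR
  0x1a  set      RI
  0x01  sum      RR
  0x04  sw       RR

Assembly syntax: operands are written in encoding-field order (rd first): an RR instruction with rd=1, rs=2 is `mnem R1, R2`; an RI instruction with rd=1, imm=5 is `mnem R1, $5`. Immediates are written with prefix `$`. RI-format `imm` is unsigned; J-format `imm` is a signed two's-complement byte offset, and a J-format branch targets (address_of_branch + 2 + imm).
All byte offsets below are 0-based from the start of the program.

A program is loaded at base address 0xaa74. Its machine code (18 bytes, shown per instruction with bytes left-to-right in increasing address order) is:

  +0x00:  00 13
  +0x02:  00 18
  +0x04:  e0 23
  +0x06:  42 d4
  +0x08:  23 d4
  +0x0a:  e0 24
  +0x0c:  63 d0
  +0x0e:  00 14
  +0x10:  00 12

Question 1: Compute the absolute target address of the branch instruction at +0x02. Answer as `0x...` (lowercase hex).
0xaa78

+0x02: 00 18 ⇒ word 0x1800 (little)
  op=0x1800>>11=0x3 ⇒ b (J)
  imm@[10:0]=0x0 ⇒ $0
  target = base 0xaa74 + off 0x02 + 2 + imm 0 = 0xaa78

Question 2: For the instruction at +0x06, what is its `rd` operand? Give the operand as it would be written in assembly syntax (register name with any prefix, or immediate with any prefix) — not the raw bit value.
[06] 42 d4 → 0xd442
  top 5b → 0x1a → set [RI]
  [10:8] rd=4 = R4
  [7:0] imm=66 = $66

R4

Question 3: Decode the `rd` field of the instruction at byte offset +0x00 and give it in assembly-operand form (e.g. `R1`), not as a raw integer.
@+00  little-endian(00 13) = 0x1300
  top 5b → 0x2 → inv [R]
  rd: (w>>8)&0x7=0x3 → R3

R3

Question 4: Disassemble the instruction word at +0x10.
@+10  little-endian(00 12) = 0x1200
  top 5b → 0x2 → inv [R]
  [10:8] rd=2 = R2

inv R2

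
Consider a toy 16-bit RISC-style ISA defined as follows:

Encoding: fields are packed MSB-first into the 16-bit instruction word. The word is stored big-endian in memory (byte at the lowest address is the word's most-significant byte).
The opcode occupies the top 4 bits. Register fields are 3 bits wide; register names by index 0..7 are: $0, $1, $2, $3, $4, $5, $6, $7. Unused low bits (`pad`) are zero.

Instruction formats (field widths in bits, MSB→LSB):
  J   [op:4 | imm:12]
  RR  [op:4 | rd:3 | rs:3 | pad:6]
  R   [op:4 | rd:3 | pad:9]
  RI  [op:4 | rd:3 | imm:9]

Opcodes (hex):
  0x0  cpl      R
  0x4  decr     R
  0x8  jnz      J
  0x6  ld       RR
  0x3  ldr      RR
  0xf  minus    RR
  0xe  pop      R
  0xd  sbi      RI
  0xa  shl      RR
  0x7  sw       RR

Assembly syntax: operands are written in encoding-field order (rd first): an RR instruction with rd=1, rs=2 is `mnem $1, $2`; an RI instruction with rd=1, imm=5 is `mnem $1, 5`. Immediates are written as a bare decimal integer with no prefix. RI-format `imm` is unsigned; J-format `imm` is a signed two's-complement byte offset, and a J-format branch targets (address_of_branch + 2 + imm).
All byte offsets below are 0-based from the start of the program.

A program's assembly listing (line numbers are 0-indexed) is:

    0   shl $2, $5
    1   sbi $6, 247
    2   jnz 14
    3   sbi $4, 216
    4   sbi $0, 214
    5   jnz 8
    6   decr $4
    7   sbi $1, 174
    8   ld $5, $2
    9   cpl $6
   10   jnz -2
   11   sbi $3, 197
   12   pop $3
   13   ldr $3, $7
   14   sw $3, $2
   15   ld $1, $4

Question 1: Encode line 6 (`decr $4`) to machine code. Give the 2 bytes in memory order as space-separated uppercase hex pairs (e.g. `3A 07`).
6. decr fields op=0x4:4|rd=4:3|pad=0:9 → word 4800h → 48 00

48 00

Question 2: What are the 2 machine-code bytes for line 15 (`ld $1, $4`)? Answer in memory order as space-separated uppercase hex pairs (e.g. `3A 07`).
line 15 (ld): pack op=0x6:4|rd=1:3|rs=4:3|pad=0:6 = 0x6300; big→ 63 00

63 00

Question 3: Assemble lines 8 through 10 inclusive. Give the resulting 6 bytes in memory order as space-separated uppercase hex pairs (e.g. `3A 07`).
6A 80 0C 00 8F FE

line 8 (ld): pack op=0x6:4|rd=5:3|rs=2:3|pad=0:6 = 0x6a80; big→ 6a 80
line 9 (cpl): pack op=0x0:4|rd=6:3|pad=0:9 = 0x0c00; big→ 0c 00
line 10 (jnz): pack op=0x8:4|imm=-2:12 = 0x8ffe; big→ 8f fe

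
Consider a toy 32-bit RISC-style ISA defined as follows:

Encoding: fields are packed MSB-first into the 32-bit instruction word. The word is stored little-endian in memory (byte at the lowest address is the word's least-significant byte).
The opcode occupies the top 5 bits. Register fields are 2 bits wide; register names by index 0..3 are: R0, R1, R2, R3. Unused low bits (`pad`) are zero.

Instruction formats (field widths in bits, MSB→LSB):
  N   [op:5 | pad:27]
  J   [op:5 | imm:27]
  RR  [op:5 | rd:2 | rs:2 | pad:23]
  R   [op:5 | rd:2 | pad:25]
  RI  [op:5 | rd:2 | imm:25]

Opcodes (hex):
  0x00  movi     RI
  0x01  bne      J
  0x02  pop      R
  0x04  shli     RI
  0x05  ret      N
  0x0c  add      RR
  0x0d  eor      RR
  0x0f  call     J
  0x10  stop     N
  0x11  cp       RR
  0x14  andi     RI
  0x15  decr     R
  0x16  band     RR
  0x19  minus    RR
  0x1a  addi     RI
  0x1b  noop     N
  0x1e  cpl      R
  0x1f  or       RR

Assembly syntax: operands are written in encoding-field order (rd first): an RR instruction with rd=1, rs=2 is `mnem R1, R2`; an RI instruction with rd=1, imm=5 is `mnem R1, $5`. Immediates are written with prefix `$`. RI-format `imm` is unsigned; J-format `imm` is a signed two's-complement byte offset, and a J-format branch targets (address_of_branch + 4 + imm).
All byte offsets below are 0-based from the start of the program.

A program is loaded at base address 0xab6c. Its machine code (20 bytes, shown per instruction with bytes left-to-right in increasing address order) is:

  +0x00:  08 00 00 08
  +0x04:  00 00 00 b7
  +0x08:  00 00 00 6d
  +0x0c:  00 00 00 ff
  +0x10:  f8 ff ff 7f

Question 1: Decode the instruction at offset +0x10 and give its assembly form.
[10] f8 ff ff 7f → 0x7ffffff8
  opcode bits[31:27]=0xf: call/J
  imm: (w>>0)&0x7ffffff=0x7fffff8 (s27→-8) → $-8

call $-8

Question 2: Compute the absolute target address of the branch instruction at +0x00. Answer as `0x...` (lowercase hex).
+0x00: 08 00 00 08 ⇒ word 0x08000008 (little)
  op=0x08000008>>27=0x1 ⇒ bne (J)
  imm: (w>>0)&0x7ffffff=0x8 → $8
  target = base 0xab6c + off 0x00 + 4 + imm 8 = 0xab78

0xab78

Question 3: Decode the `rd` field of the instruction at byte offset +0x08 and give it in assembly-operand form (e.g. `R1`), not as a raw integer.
R2

off 0x08: read 00 00 00 6d as little → 0x6d000000
  opcode bits[31:27]=0xd: eor/RR
  rd@[26:25]=0x2 ⇒ R2
  rs@[24:23]=0x2 ⇒ R2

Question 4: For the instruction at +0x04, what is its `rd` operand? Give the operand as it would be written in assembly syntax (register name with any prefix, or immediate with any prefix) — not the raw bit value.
R3

+0x04: 00 00 00 b7 ⇒ word 0xb7000000 (little)
  top 5b → 0x16 → band [RR]
  rd: (w>>25)&0x3=0x3 → R3
  rs: (w>>23)&0x3=0x2 → R2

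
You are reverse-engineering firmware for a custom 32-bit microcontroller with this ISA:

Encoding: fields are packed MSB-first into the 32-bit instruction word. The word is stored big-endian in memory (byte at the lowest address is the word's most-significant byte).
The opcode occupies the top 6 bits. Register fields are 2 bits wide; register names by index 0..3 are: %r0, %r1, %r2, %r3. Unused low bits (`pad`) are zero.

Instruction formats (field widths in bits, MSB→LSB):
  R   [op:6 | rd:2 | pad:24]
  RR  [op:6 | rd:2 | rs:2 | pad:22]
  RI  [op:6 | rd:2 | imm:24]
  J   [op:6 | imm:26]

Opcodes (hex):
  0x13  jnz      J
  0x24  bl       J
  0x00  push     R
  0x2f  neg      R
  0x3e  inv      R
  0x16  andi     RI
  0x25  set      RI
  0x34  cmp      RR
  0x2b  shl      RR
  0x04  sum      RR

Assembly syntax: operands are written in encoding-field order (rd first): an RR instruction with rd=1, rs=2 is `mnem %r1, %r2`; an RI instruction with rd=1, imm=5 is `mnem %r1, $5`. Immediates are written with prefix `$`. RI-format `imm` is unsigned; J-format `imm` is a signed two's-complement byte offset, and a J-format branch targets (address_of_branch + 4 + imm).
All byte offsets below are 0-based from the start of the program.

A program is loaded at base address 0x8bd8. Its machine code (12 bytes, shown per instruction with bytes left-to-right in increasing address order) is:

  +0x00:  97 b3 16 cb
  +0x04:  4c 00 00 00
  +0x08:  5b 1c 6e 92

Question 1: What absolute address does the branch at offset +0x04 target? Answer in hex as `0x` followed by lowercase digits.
0x8be0

+0x04: 4c 00 00 00 ⇒ word 0x4c000000 (big)
  op=0x4c000000>>26=0x13 ⇒ jnz (J)
  [25:0] imm=0 = $0
  target = base 0x8bd8 + off 0x04 + 4 + imm 0 = 0x8be0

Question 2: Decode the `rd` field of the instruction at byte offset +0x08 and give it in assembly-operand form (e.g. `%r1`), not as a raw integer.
%r3

[08] 5b 1c 6e 92 → 0x5b1c6e92
  op=0x5b1c6e92>>26=0x16 ⇒ andi (RI)
  rd@[25:24]=0x3 ⇒ %r3
  imm@[23:0]=0x1c6e92 ⇒ $1863314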